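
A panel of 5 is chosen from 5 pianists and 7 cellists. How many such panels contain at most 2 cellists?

Split by how many cellists are chosen (0 through 2).
Sum: C(7,0)·C(5,5) + C(7,1)·C(5,4) + C(7,2)·C(5,3) = 1 + 35 + 210 = 246.

246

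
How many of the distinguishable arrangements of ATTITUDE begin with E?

Fix E in the first position and arrange the remaining 7 letters.
Those 7 letters have T appearing 3 times, giving (7)!/(3!) = 840.

840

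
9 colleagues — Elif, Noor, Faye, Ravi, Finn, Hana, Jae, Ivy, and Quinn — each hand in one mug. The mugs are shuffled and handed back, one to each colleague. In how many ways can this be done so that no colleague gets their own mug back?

Count assignments avoiding every fixed point. For any j of the 9 colleagues fixed to their own mug, the other 9−j can be arranged in (9−j)! ways.
By inclusion–exclusion this is Σ_{j=0}^{9} (−1)^j C(9,j)·(9−j)!.
Computing: 362880 − 362880 + 181440 − 60480 + 15120 − 3024 + 504 − 72 + 9 − 1 = 133496.

133496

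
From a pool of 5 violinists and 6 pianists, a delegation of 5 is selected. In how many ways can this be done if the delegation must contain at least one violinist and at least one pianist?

With no constraint there are C(11,5) = 462 possible selections.
Subtract selections that omit an entire group: no violinists → C(6,5) = 6; no pianists → C(5,5) = 1.
Both groups omitted at once is impossible, so 462 − 7 = 455.

455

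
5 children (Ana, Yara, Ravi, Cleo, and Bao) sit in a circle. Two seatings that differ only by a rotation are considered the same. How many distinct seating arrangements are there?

Around a circle, 5 distinct people have 5!/5 = (4)! = 24 rotationally distinct seatings.

24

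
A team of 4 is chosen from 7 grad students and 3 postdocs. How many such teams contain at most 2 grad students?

Split by how many grad students are chosen (0 through 2).
Sum: C(7,0)·C(3,4) + C(7,1)·C(3,3) + C(7,2)·C(3,2) = 0 + 7 + 63 = 70.

70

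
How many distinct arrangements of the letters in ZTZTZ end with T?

Fix T in the last position and arrange the remaining 4 letters.
Those 4 letters have Z appearing 3 times, giving (4)!/(3!) = 4.

4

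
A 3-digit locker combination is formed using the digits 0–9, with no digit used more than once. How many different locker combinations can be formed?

Choose and order 3 of the 10 symbols: the first digit has 10 options, the next 9, then 8.
10 × 9 × 8 = 720.

720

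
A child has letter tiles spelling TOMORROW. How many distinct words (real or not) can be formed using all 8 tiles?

TOMORROW has 8 letters with O appearing 3 times and R appearing twice.
So there are 8! / (3!·2!) = 3360 distinguishable arrangements.

3360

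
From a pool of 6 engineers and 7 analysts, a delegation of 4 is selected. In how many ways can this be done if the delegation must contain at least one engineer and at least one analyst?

665

With no constraint there are C(13,4) = 715 possible selections.
Selections missing a whole group: no engineers → C(7,4) = 35; no analysts → C(6,4) = 15.
Both groups omitted at once is impossible, so 715 − 50 = 665.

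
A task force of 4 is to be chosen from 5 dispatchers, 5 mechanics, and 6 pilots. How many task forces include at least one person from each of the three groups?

975

Total 4-person selections from all 16: C(16,4) = 1820.
Subtract selections that omit an entire group: no dispatchers → C(11,4) = 330; no mechanics → C(11,4) = 330; no pilots → C(10,4) = 210.
Add back selections omitting two groups (i.e. drawn from a single group): C(5,4) + C(5,4) + C(6,4) = 25.
By inclusion–exclusion: 1820 − 870 + 25 = 975.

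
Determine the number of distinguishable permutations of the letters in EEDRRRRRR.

EEDRRRRRR has 9 letters with E appearing twice and R appearing 6 times.
Dividing 9! = 362880 by 6!·2! = 1440 for the repeated letters gives 252.

252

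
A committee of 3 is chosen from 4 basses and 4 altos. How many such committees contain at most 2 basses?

Split by how many basses are chosen (0 through 2).
Sum: C(4,0)·C(4,3) + C(4,1)·C(4,2) + C(4,2)·C(4,1) = 4 + 24 + 24 = 52.

52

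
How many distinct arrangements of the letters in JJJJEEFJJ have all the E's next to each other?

Treat the 2 copies of E as a single block. The multiset to arrange is then {EE, F, J, J, J, J, J, J}, 8 items in all.
That gives (8)!/(6!) = 56 arrangements.

56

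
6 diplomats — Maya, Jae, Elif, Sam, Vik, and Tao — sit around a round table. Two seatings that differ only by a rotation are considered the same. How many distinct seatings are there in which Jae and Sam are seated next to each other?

Glue Jae and Sam into a block (2 internal orders). Seating 5 units around a circle gives (4)! arrangements.
So 2 × (4)! = 2 × 24 = 48.

48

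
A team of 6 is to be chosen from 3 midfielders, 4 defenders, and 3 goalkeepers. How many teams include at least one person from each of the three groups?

Unrestricted: C(10,6) = 210 ways to pick any 6 of the 10.
Subtract selections that omit an entire group: no midfielders → C(7,6) = 7; no defenders → C(6,6) = 1; no goalkeepers → C(7,6) = 7.
Add back selections omitting two groups (i.e. drawn from a single group): C(3,6) + C(4,6) + C(3,6) = 0.
By inclusion–exclusion: 210 − 15 + 0 = 195.

195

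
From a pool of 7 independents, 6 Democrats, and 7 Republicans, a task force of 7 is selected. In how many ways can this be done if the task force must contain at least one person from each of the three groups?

70658

Unrestricted: C(20,7) = 77520 ways to pick any 7 of the 20.
Selections missing a whole group: no independents → C(13,7) = 1716; no Democrats → C(14,7) = 3432; no Republicans → C(13,7) = 1716.
Add back selections omitting two groups (i.e. drawn from a single group): C(7,7) + C(6,7) + C(7,7) = 2.
By inclusion–exclusion: 77520 − 6864 + 2 = 70658.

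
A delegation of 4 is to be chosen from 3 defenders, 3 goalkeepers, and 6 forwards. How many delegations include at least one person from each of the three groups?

243

Total 4-person selections from all 12: C(12,4) = 495.
Subtract selections that omit an entire group: no defenders → C(9,4) = 126; no goalkeepers → C(9,4) = 126; no forwards → C(6,4) = 15.
Add back selections omitting two groups (i.e. drawn from a single group): C(3,4) + C(3,4) + C(6,4) = 15.
By inclusion–exclusion: 495 − 267 + 15 = 243.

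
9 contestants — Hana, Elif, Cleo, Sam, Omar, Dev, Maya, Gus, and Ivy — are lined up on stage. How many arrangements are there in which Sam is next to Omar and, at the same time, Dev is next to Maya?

Treat {Sam,Omar} as one block (2 orders) and {Dev,Maya} as another (2 orders).
That leaves 7 units to arrange: 2 × 2 × 7! = 4 × 5040 = 20160.

20160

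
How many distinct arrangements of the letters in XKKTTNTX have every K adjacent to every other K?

420

Treat the 2 copies of K as a single block. The multiset to arrange is then {KK, N, T, T, T, X, X}, 7 items in all.
That gives (7)!/(3!·2!) = 420 arrangements.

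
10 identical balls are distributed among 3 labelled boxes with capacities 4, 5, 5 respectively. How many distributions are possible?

15

By stars and bars, unrestricted non-negative solutions to x_1+…+x_3 = 10 number C(10+2,2) = 66.
Subtract solutions that violate a single cap (substitute x_i' = x_i − (cap_i+1)): x_1 ≥ 5 gives C(7,2) = 21; x_2 ≥ 6 gives C(6,2) = 15; x_3 ≥ 6 gives C(6,2) = 15. Together 51.
No two caps can be exceeded simultaneously, so the pair terms are all 0.
By inclusion–exclusion the count is 66 − 51 + 0 = 15.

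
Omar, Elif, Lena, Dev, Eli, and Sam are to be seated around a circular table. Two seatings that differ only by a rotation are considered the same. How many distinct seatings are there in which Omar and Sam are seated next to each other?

48

Glue Omar and Sam into a block (2 internal orders). Seating 5 units around a circle gives (4)! arrangements.
So 2 × (4)! = 2 × 24 = 48.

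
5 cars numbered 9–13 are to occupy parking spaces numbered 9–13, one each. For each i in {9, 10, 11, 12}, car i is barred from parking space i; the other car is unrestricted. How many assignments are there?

Let Aᵢ (for 9 ≤ i ≤ 12) be the placements that put car i in its forbidden parking space. Any j of these fix j positions, leaving (5−j)! ways to fill the rest, and there are C(4,j) ways to pick which j.
By inclusion–exclusion, the number of valid placements is Σ_{j=0}^{4} (−1)^j C(4,j)·(5−j)!.
Computing: 120 − 96 + 36 − 8 + 1 = 53.

53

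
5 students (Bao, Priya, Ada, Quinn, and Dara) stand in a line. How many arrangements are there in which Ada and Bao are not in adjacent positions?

72

Of the 5! = 120 arrangements, those with Ada and Bao adjacent number 2 × 4! = 48 (treat the pair as a block with 2 internal orders).
So 120 − 48 = 72 arrangements keep them apart.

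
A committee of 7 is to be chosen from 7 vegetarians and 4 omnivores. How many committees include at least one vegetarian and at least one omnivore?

Total 7-person selections from all 11: C(11,7) = 330.
Selections missing a whole group: no vegetarians → C(4,7) = 0; no omnivores → C(7,7) = 1.
Both groups omitted at once is impossible, so 330 − 1 = 329.

329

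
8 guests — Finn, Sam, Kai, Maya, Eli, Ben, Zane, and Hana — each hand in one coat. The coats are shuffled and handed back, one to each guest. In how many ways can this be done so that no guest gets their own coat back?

Let Aᵢ be the assignments in which guest i gets their own coat. We want the size of the complement of A₁∪…∪A_8.
By inclusion–exclusion this is Σ_{j=0}^{8} (−1)^j C(8,j)·(8−j)!.
Computing: 40320 − 40320 + 20160 − 6720 + 1680 − 336 + 56 − 8 + 1 = 14833.

14833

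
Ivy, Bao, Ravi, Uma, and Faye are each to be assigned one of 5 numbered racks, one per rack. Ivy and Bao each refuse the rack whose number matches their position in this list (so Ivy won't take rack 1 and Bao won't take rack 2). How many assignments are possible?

78

Let Aᵢ (for i ∈ {1, 2}) be the placements that put person i in their forbidden rack. Any j of these fix j positions, leaving (5−j)! ways to fill the rest, and there are C(2,j) ways to pick which j.
By inclusion–exclusion, the number of valid placements is Σ_{j=0}^{2} (−1)^j C(2,j)·(5−j)!.
Computing: 120 − 48 + 6 = 78.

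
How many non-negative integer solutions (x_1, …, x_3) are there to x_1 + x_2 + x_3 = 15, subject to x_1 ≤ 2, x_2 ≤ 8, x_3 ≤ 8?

9

Ignoring the caps, the number of non-negative solutions to x_1+…+x_3 = 15 is C(17,2) = 136.
Subtract solutions that violate a single cap (substitute x_i' = x_i − (cap_i+1)): x_1 ≥ 3 gives C(14,2) = 91; x_2 ≥ 9 gives C(8,2) = 28; x_3 ≥ 9 gives C(8,2) = 28. Together 147.
Add back pairs where two caps are both exceeded: 10 + 10 + 0 = 20.
By inclusion–exclusion the count is 136 − 147 + 20 = 9.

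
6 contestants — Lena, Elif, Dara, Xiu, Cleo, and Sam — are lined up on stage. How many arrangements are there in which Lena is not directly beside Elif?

480

Of the 6! = 720 arrangements, those with Lena and Elif adjacent number 2 × 5! = 240 (treat the pair as a block with 2 internal orders).
So 720 − 240 = 480 arrangements keep them apart.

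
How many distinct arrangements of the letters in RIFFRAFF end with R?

210

With the last slot taken by R, it remains to arrange the other 7 letters (IFFRAFF).
Those 7 letters have F appearing 4 times, giving (7)!/(4!) = 210.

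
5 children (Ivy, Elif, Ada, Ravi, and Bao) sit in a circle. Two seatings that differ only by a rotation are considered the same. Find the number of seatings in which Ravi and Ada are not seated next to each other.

All circular seatings of 5 people number (4)! = 24.
Those with Ravi next to Ada: fuse the pair into one unit and seat 4 units around a circle — 2·(3)! = 12.
Subtracting, 24 − 12 = 12.

12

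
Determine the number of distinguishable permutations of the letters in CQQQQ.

The 5 letters of CQQQQ have repeats: Q appearing 4 times.
Dividing 5! = 120 by 4! = 24 for the repeated letters gives 5.

5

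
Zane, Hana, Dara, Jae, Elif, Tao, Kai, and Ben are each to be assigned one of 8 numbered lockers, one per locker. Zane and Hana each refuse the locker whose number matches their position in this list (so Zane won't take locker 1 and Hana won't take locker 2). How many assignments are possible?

Let Aᵢ (for i ∈ {1, 2}) be the placements that put person i in their forbidden locker. Any j of these fix j positions, leaving (8−j)! ways to fill the rest, and there are C(2,j) ways to pick which j.
By inclusion–exclusion, the number of valid placements is Σ_{j=0}^{2} (−1)^j C(2,j)·(8−j)!.
Computing: 40320 − 10080 + 720 = 30960.

30960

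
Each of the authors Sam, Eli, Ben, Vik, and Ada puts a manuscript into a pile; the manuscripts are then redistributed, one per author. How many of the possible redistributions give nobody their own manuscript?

Let Aᵢ be the assignments in which author i gets their own manuscript. We want the size of the complement of A₁∪…∪A_5.
By inclusion–exclusion this is Σ_{j=0}^{5} (−1)^j C(5,j)·(5−j)!.
Computing: 120 − 120 + 60 − 20 + 5 − 1 = 44.

44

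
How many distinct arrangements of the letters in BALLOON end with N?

Fix N in the last position and arrange the remaining 6 letters.
Those 6 letters have L appearing twice and O appearing twice, giving (6)!/(2!·2!) = 180.

180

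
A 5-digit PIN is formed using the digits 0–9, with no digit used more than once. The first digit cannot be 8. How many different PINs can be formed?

The first digit has 10−1 = 9 choices (anything except 8).
The remaining 4 digits are filled from the other 9 symbols without repetition: 9 × 8 × 7 × 6 = 3024.
Total: 9 × 3024 = 27216.

27216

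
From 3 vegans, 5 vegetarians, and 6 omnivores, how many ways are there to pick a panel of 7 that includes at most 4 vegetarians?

3396

Split by how many vegetarians are chosen (0 through 4).
Sum: C(5,0)·C(9,7) + C(5,1)·C(9,6) + C(5,2)·C(9,5) + C(5,3)·C(9,4) + C(5,4)·C(9,3) = 36 + 420 + 1260 + 1260 + 420 = 3396.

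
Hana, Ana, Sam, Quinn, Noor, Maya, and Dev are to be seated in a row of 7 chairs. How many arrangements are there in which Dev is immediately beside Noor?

1440

Treat {Dev, Noor} as a single unit. There are 6 units to order, and the pair itself can be ordered 2 ways.
So the count is 2·(6)! = 1440.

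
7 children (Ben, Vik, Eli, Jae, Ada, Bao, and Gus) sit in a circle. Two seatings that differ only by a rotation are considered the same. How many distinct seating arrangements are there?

720

Around a circle, 7 distinct people have 7!/7 = (6)! = 720 rotationally distinct seatings.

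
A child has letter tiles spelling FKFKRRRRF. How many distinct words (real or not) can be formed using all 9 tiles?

1260

Letter multiplicities in FKFKRRRRF: F×3, K×2, R×4.
Dividing 9! = 362880 by 4!·3!·2! = 288 for the repeated letters gives 1260.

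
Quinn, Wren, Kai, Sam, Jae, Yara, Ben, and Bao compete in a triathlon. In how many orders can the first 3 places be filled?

336

There are 8 choices for 1st place, 7 for 2nd, and 6 for 3rd.
That gives 8 × 7 × 6 = 336.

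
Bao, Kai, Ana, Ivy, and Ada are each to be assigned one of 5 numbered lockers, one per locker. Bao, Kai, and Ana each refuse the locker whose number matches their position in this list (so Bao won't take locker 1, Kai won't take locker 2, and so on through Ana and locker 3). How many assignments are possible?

Let Aᵢ (for i ∈ {1, 2, 3}) be the placements that put person i in their forbidden locker. Any j of these fix j positions, leaving (5−j)! ways to fill the rest, and there are C(3,j) ways to pick which j.
By inclusion–exclusion, the number of valid placements is Σ_{j=0}^{3} (−1)^j C(3,j)·(5−j)!.
Computing: 120 − 72 + 18 − 2 = 64.

64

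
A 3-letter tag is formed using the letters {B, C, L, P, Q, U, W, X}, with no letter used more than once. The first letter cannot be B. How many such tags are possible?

294

The first letter has 8−1 = 7 choices (anything except B).
The remaining 2 letters are filled from the other 7 symbols without repetition: 7 × 6 = 42.
Total: 7 × 42 = 294.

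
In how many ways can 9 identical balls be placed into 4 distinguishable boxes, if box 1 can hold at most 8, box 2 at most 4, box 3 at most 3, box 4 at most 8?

Ignoring the caps, the number of non-negative solutions to x_1+…+x_4 = 9 is C(12,3) = 220.
Subtract solutions that violate a single cap (substitute x_i' = x_i − (cap_i+1)): x_1 ≥ 9 gives C(3,3) = 1; x_2 ≥ 5 gives C(7,3) = 35; x_3 ≥ 4 gives C(8,3) = 56; x_4 ≥ 9 gives C(3,3) = 1. Together 93.
Add back pairs where two caps are both exceeded: 0 + 0 + 0 + 1 + 0 + 0 = 1.
By inclusion–exclusion the count is 220 − 93 + 1 = 128.

128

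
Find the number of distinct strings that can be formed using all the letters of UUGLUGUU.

UUGLUGUU has 8 letters with G appearing twice and U appearing 5 times.
The number of distinct arrangements is 8!/(5!·2!) = 40320/240 = 168.

168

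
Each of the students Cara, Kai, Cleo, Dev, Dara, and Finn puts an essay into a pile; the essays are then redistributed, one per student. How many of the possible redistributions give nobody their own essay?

265

This is the derangement count D_6: permutations of 6 items with no fixed point.
By inclusion–exclusion this is Σ_{j=0}^{6} (−1)^j C(6,j)·(6−j)!.
Computing: 720 − 720 + 360 − 120 + 30 − 6 + 1 = 265.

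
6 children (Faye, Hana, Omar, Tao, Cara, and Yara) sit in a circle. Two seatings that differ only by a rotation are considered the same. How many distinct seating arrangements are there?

120

Seat Faye anywhere (absorbing the rotational symmetry), then permute the other 5: (5)! = 120.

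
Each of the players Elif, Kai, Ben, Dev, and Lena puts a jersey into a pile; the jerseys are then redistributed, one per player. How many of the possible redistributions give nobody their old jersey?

44

This is the derangement count D_5: permutations of 5 items with no fixed point.
By inclusion–exclusion this is Σ_{j=0}^{5} (−1)^j C(5,j)·(5−j)!.
Computing: 120 − 120 + 60 − 20 + 5 − 1 = 44.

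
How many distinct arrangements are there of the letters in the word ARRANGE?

1260

Letter multiplicities in ARRANGE: A×2, E×1, G×1, N×1, R×2.
The number of distinct arrangements is 7!/(2!·2!) = 5040/4 = 1260.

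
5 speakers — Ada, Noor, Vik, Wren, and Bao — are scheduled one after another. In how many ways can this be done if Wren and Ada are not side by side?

There are 5! = 120 arrangements in all. If Wren and Ada are adjacent, merging them into one block gives 2·(4)! = 48 arrangements.
So 120 − 48 = 72 arrangements keep them apart.

72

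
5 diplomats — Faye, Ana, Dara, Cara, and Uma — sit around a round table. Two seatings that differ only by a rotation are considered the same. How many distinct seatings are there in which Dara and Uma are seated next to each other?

12

Glue Dara and Uma into a block (2 internal orders). Seating 4 units around a circle gives (3)! arrangements.
So 2 × (3)! = 2 × 6 = 12.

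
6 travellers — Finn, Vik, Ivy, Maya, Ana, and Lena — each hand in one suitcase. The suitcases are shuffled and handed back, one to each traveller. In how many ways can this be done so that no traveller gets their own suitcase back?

265

Count assignments avoiding every fixed point. For any j of the 6 travellers fixed to their own suitcase, the other 6−j can be arranged in (6−j)! ways.
By inclusion–exclusion this is Σ_{j=0}^{6} (−1)^j C(6,j)·(6−j)!.
Computing: 720 − 720 + 360 − 120 + 30 − 6 + 1 = 265.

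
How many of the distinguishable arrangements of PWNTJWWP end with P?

With the last slot taken by P, it remains to arrange the other 7 letters (WNTJWWP).
Those 7 letters have W appearing 3 times, giving (7)!/(3!) = 840.

840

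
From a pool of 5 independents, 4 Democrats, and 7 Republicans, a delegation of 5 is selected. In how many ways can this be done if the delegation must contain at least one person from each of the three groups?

3010

Unrestricted: C(16,5) = 4368 ways to pick any 5 of the 16.
Selections missing a whole group: no independents → C(11,5) = 462; no Democrats → C(12,5) = 792; no Republicans → C(9,5) = 126.
Add back selections omitting two groups (i.e. drawn from a single group): C(5,5) + C(4,5) + C(7,5) = 22.
By inclusion–exclusion: 4368 − 1380 + 22 = 3010.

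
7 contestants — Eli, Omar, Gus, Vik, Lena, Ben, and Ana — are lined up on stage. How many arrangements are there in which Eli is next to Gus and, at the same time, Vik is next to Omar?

480

Treat {Eli,Gus} as one block (2 orders) and {Vik,Omar} as another (2 orders).
That leaves 5 units to arrange: 2 × 2 × 5! = 4 × 120 = 480.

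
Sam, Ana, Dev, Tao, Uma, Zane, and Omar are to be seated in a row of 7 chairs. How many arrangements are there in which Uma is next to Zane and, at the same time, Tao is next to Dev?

Treat {Uma,Zane} as one block (2 orders) and {Tao,Dev} as another (2 orders).
That leaves 5 units to arrange: 2 × 2 × 5! = 4 × 120 = 480.

480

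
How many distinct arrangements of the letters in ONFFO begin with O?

12

Fix O in the first position and arrange the remaining 4 letters.
Those 4 letters have F appearing twice, giving (4)!/(2!) = 12.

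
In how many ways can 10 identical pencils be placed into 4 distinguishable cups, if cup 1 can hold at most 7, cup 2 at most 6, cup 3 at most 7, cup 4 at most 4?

Without the upper bounds there are C(13,3) = 286 ways to split 10 among 4 cups.
Subtract solutions that violate a single cap (substitute x_i' = x_i − (cap_i+1)): x_1 ≥ 8 gives C(5,3) = 10; x_2 ≥ 7 gives C(6,3) = 20; x_3 ≥ 8 gives C(5,3) = 10; x_4 ≥ 5 gives C(8,3) = 56. Together 96.
No two caps can be exceeded simultaneously, so the pair terms are all 0.
By inclusion–exclusion the count is 286 − 96 + 0 = 190.

190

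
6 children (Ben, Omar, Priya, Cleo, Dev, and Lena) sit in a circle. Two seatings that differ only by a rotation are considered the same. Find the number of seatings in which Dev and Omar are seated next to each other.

Treat {Dev, Omar} as one unit (2 internal orders) and seat the resulting 5 units around the table: (4)! circular arrangements.
So 2 × (4)! = 2 × 24 = 48.

48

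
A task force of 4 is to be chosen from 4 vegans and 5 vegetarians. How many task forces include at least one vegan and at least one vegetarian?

With no constraint there are C(9,4) = 126 possible selections.
Selections missing a whole group: no vegans → C(5,4) = 5; no vegetarians → C(4,4) = 1.
Both groups omitted at once is impossible, so 126 − 6 = 120.

120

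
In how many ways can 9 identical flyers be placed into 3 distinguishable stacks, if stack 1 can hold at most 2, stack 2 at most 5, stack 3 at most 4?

6

Without the upper bounds there are C(11,2) = 55 ways to split 9 among 3 stacks.
Subtract solutions that violate a single cap (substitute x_i' = x_i − (cap_i+1)): x_1 ≥ 3 gives C(8,2) = 28; x_2 ≥ 6 gives C(5,2) = 10; x_3 ≥ 5 gives C(6,2) = 15. Together 53.
Add back pairs where two caps are both exceeded: 1 + 3 + 0 = 4.
By inclusion–exclusion the count is 55 − 53 + 4 = 6.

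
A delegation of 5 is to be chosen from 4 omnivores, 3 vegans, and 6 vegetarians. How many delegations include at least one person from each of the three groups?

894

Total 5-person selections from all 13: C(13,5) = 1287.
Selections missing a whole group: no omnivores → C(9,5) = 126; no vegans → C(10,5) = 252; no vegetarians → C(7,5) = 21.
Add back selections omitting two groups (i.e. drawn from a single group): C(4,5) + C(3,5) + C(6,5) = 6.
By inclusion–exclusion: 1287 − 399 + 6 = 894.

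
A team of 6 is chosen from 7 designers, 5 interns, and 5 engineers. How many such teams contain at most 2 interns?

Split by how many interns are chosen (0 through 2).
Sum: C(5,0)·C(12,6) + C(5,1)·C(12,5) + C(5,2)·C(12,4) = 924 + 3960 + 4950 = 9834.

9834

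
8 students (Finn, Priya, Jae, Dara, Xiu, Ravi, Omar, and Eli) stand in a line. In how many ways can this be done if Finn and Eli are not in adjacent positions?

30240

There are 8! = 40320 arrangements in all. If Finn and Eli are adjacent, merging them into one block gives 2·(7)! = 10080 arrangements.
So 40320 − 10080 = 30240 arrangements keep them apart.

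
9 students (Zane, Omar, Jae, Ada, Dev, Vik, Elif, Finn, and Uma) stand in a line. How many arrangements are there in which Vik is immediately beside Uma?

80640

Glue Vik and Uma into one block (2 internal orders), leaving 8 units to arrange in a row.
So the count is 2·(8)! = 80640.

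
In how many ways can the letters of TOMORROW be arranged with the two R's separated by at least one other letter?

2520

Total arrangements of TOMORROW: 8!/(3!·2!) = 3360.
Arrangements with the R's together: treat RR as one letter, giving (7)!/(3!) = 840.
Hence 3360 − 840 = 2520.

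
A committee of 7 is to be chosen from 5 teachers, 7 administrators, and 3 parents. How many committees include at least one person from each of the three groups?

5516

Unrestricted: C(15,7) = 6435 ways to pick any 7 of the 15.
Subtract selections that omit an entire group: no teachers → C(10,7) = 120; no administrators → C(8,7) = 8; no parents → C(12,7) = 792.
Add back selections omitting two groups (i.e. drawn from a single group): C(5,7) + C(7,7) + C(3,7) = 1.
By inclusion–exclusion: 6435 − 920 + 1 = 5516.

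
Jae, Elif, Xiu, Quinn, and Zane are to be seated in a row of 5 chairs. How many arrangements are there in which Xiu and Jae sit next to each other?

48

Place the 3 others and the Xiu-Jae pair as 4 objects in a line; the pair has 2 internal arrangements.
So the count is 2·(4)! = 48.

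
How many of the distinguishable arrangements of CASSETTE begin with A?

Fix A in the first position and arrange the remaining 7 letters.
Those 7 letters have E appearing twice, S appearing twice, and T appearing twice, giving (7)!/(2!·2!·2!) = 630.

630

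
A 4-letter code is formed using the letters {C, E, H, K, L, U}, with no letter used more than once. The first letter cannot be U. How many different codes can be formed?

The first letter has 6−1 = 5 choices (anything except U).
The remaining 3 letters are filled from the other 5 symbols without repetition: 5 × 4 × 3 = 60.
Total: 5 × 60 = 300.

300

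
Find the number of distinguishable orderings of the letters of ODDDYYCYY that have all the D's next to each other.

210

Treat the 3 copies of D as a single block. The multiset to arrange is then {DDD, C, O, Y, Y, Y, Y}, 7 items in all.
That gives (7)!/(4!) = 210 arrangements.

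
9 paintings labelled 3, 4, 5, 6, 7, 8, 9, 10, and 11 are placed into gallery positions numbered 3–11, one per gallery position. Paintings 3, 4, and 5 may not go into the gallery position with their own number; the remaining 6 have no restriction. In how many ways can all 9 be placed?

Let Aᵢ (for i ∈ {3, 4, 5}) be the placements that put painting i in its forbidden gallery position. Any j of these fix j positions, leaving (9−j)! ways to fill the rest, and there are C(3,j) ways to pick which j.
By inclusion–exclusion, the number of valid placements is Σ_{j=0}^{3} (−1)^j C(3,j)·(9−j)!.
Computing: 362880 − 120960 + 15120 − 720 = 256320.

256320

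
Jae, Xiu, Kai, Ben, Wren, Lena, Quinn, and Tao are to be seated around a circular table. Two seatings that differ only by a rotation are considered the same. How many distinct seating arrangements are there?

5040

Fix one person's seat to break rotational symmetry; the remaining 7 people can be arranged in (7)! = 5040 ways.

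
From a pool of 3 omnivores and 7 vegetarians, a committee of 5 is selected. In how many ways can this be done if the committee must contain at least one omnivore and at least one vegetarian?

Unrestricted: C(10,5) = 252 ways to pick any 5 of the 10.
Selections missing a whole group: no omnivores → C(7,5) = 21; no vegetarians → C(3,5) = 0.
Both groups omitted at once is impossible, so 252 − 21 = 231.

231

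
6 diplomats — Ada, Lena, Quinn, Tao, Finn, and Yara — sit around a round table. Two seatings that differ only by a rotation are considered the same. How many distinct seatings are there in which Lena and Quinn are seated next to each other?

Glue Lena and Quinn into a block (2 internal orders). Seating 5 units around a circle gives (4)! arrangements.
So 2 × (4)! = 2 × 24 = 48.

48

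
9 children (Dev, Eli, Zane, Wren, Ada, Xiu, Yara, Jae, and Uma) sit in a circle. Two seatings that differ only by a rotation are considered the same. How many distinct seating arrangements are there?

Around a circle, 9 distinct people have 9!/9 = (8)! = 40320 rotationally distinct seatings.

40320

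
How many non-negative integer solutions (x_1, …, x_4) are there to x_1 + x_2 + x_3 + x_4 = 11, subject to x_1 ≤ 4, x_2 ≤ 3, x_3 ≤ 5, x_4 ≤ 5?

By stars and bars, unrestricted non-negative solutions to x_1+…+x_4 = 11 number C(11+3,3) = 364.
Subtract solutions that violate a single cap (substitute x_i' = x_i − (cap_i+1)): x_1 ≥ 5 gives C(9,3) = 84; x_2 ≥ 4 gives C(10,3) = 120; x_3 ≥ 6 gives C(8,3) = 56; x_4 ≥ 6 gives C(8,3) = 56. Together 316.
Add back pairs where two caps are both exceeded: 10 + 1 + 1 + 4 + 4 + 0 = 20.
By inclusion–exclusion the count is 364 − 316 + 20 = 68.

68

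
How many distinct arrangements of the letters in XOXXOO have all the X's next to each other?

Treat the 3 copies of X as a single block. The multiset to arrange is then {XXX, O, O, O}, 4 items in all.
That gives (4)!/(3!) = 4 arrangements.

4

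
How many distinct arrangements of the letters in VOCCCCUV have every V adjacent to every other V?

Treat the 2 copies of V as a single block. The multiset to arrange is then {VV, C, C, C, C, O, U}, 7 items in all.
That gives (7)!/(4!) = 210 arrangements.

210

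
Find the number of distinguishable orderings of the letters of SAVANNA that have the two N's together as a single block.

120

Treat the 2 copies of N as a single block. The multiset to arrange is then {NN, A, A, A, S, V}, 6 items in all.
That gives (6)!/(3!) = 120 arrangements.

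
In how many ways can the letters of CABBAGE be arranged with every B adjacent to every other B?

Treat the 2 copies of B as a single block. The multiset to arrange is then {BB, A, A, C, E, G}, 6 items in all.
That gives (6)!/(2!) = 360 arrangements.

360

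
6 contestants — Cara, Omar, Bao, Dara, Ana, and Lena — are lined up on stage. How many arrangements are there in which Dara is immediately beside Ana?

240

Place the 4 others and the Dara-Ana pair as 5 objects in a line; the pair has 2 internal arrangements.
That gives 2 × 5! = 2 × 120 = 240.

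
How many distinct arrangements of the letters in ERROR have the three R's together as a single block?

6

Treat the 3 copies of R as a single block. The multiset to arrange is then {RRR, E, O}, 3 items in all.
All 3 items are distinct, so there are (3)! = 6 arrangements.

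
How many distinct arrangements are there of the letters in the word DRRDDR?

20

Letter multiplicities in DRRDDR: D×3, R×3.
The number of distinct arrangements is 6!/(3!·3!) = 720/36 = 20.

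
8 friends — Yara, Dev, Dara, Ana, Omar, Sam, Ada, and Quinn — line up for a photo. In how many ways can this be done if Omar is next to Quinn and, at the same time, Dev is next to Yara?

Treat {Omar,Quinn} as one block (2 orders) and {Dev,Yara} as another (2 orders).
That leaves 6 units to arrange: 2 × 2 × 6! = 4 × 720 = 2880.

2880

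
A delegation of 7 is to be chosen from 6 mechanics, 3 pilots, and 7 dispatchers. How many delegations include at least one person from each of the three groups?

9569

Unrestricted: C(16,7) = 11440 ways to pick any 7 of the 16.
Selections missing a whole group: no mechanics → C(10,7) = 120; no pilots → C(13,7) = 1716; no dispatchers → C(9,7) = 36.
Add back selections omitting two groups (i.e. drawn from a single group): C(6,7) + C(3,7) + C(7,7) = 1.
By inclusion–exclusion: 11440 − 1872 + 1 = 9569.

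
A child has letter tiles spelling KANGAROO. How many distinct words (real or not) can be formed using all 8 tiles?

KANGAROO has 8 letters with A appearing twice and O appearing twice.
So there are 8! / (2!·2!) = 10080 distinguishable arrangements.

10080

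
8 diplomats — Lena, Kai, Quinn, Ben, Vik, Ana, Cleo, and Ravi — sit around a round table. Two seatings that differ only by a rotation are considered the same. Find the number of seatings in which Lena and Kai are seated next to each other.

1440

Glue Lena and Kai into a block (2 internal orders). Seating 7 units around a circle gives (6)! arrangements.
So 2 × (6)! = 2 × 720 = 1440.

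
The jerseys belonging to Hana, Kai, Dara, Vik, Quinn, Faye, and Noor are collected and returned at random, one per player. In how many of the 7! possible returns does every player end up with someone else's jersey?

Let Aᵢ be the assignments in which player i gets their old jersey. We want the size of the complement of A₁∪…∪A_7.
By inclusion–exclusion this is Σ_{j=0}^{7} (−1)^j C(7,j)·(7−j)!.
Computing: 5040 − 5040 + 2520 − 840 + 210 − 42 + 7 − 1 = 1854.

1854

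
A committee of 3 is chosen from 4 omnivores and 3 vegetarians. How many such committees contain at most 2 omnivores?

Split by how many omnivores are chosen (0 through 2).
Sum: C(4,0)·C(3,3) + C(4,1)·C(3,2) + C(4,2)·C(3,1) = 1 + 12 + 18 = 31.

31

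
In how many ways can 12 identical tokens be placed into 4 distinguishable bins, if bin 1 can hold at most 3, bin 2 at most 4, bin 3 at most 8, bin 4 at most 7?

136

By stars and bars, unrestricted non-negative solutions to x_1+…+x_4 = 12 number C(12+3,3) = 455.
Subtract solutions that violate a single cap (substitute x_i' = x_i − (cap_i+1)): x_1 ≥ 4 gives C(11,3) = 165; x_2 ≥ 5 gives C(10,3) = 120; x_3 ≥ 9 gives C(6,3) = 20; x_4 ≥ 8 gives C(7,3) = 35. Together 340.
Add back pairs where two caps are both exceeded: 20 + 0 + 1 + 0 + 0 + 0 = 21.
By inclusion–exclusion the count is 455 − 340 + 21 = 136.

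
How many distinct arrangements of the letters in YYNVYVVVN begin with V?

560

With the first slot taken by V, it remains to arrange the other 8 letters (YYNYVVVN).
Those 8 letters have N appearing twice, V appearing 3 times, and Y appearing 3 times, giving (8)!/(3!·3!·2!) = 560.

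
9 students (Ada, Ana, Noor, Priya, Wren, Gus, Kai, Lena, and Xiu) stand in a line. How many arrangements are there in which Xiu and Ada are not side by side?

There are 9! = 362880 arrangements in all. If Xiu and Ada are adjacent, merging them into one block gives 2·(8)! = 80640 arrangements.
Complementary counting: 362880 − 80640 = 282240.

282240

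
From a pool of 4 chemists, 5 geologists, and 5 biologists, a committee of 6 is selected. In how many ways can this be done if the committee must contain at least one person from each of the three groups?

2625

Total 6-person selections from all 14: C(14,6) = 3003.
Subtract selections that omit an entire group: no chemists → C(10,6) = 210; no geologists → C(9,6) = 84; no biologists → C(9,6) = 84.
Add back selections omitting two groups (i.e. drawn from a single group): C(4,6) + C(5,6) + C(5,6) = 0.
By inclusion–exclusion: 3003 − 378 + 0 = 2625.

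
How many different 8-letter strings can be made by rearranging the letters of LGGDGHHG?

840

LGGDGHHG has 8 letters with G appearing 4 times and H appearing twice.
The number of distinct arrangements is 8!/(4!·2!) = 40320/48 = 840.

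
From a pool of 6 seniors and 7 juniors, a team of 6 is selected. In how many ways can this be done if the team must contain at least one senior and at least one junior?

1708

Total 6-person selections from all 13: C(13,6) = 1716.
Subtract selections that omit an entire group: no seniors → C(7,6) = 7; no juniors → C(6,6) = 1.
Both groups omitted at once is impossible, so 1716 − 8 = 1708.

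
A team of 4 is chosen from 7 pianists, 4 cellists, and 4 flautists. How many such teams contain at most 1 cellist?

990

Split by how many cellists are chosen (0 through 1).
Sum: C(4,0)·C(11,4) + C(4,1)·C(11,3) = 330 + 660 = 990.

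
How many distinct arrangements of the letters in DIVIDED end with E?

Fix E in the last position and arrange the remaining 6 letters.
Those 6 letters have D appearing 3 times and I appearing twice, giving (6)!/(3!·2!) = 60.

60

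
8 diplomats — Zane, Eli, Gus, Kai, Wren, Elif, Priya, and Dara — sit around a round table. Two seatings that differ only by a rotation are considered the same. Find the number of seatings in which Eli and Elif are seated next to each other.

Treat {Eli, Elif} as one unit (2 internal orders) and seat the resulting 7 units around the table: (6)! circular arrangements.
So 2 × (6)! = 2 × 720 = 1440.

1440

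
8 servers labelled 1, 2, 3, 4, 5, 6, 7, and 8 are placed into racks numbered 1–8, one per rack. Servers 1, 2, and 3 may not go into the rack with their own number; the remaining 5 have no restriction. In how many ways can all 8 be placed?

Let Aᵢ (for i ∈ {1, 2, 3}) be the placements that put server i in its forbidden rack. Any j of these fix j positions, leaving (8−j)! ways to fill the rest, and there are C(3,j) ways to pick which j.
By inclusion–exclusion, the number of valid placements is Σ_{j=0}^{3} (−1)^j C(3,j)·(8−j)!.
Computing: 40320 − 15120 + 2160 − 120 = 27240.

27240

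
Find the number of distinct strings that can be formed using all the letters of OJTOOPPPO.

2520

OJTOOPPPO has 9 letters with O appearing 4 times and P appearing 3 times.
Dividing 9! = 362880 by 4!·3! = 144 for the repeated letters gives 2520.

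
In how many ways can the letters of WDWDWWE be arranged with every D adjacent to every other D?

Treat the 2 copies of D as a single block. The multiset to arrange is then {DD, E, W, W, W, W}, 6 items in all.
That gives (6)!/(4!) = 30 arrangements.

30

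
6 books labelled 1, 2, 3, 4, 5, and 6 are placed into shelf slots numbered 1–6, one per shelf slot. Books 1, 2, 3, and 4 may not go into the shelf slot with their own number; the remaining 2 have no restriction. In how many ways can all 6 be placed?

362

Let Aᵢ (for 1 ≤ i ≤ 4) be the placements that put book i in its forbidden shelf slot. Any j of these fix j positions, leaving (6−j)! ways to fill the rest, and there are C(4,j) ways to pick which j.
By inclusion–exclusion, the number of valid placements is Σ_{j=0}^{4} (−1)^j C(4,j)·(6−j)!.
Computing: 720 − 480 + 144 − 24 + 2 = 362.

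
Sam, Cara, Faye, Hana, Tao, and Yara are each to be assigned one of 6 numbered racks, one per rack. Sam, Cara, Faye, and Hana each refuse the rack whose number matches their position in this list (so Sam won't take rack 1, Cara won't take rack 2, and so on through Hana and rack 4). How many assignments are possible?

362

Let Aᵢ (for 1 ≤ i ≤ 4) be the placements that put person i in their forbidden rack. Any j of these fix j positions, leaving (6−j)! ways to fill the rest, and there are C(4,j) ways to pick which j.
By inclusion–exclusion, the number of valid placements is Σ_{j=0}^{4} (−1)^j C(4,j)·(6−j)!.
Computing: 720 − 480 + 144 − 24 + 2 = 362.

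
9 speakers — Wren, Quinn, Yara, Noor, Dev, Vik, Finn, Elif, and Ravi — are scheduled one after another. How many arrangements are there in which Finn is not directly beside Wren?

282240

There are 9! = 362880 arrangements in all. If Finn and Wren are adjacent, merging them into one block gives 2·(8)! = 80640 arrangements.
So 362880 − 80640 = 282240 arrangements keep them apart.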